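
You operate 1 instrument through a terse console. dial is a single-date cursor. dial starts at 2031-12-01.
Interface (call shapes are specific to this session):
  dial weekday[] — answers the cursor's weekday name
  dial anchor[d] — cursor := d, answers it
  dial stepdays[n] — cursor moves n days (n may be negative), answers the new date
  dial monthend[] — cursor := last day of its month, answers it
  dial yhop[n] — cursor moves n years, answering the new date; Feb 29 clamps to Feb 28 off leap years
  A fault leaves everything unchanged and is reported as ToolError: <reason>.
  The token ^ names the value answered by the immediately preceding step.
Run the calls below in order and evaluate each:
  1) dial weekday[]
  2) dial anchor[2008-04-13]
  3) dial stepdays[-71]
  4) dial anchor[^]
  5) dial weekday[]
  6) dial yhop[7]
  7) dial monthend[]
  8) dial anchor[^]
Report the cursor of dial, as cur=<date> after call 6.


;; dial weekday() == Monday
;; dial anchor(d: 2008-04-13) == 2008-04-13
;; dial stepdays(n: -71) == 2008-02-02
;; dial anchor(d: ^) == 2008-02-02
;; dial weekday() == Saturday
;; dial yhop(n: 7) == 2015-02-02
;; dial monthend() == 2015-02-28
;; dial anchor(d: ^) == 2015-02-28

Answer: cur=2015-02-02


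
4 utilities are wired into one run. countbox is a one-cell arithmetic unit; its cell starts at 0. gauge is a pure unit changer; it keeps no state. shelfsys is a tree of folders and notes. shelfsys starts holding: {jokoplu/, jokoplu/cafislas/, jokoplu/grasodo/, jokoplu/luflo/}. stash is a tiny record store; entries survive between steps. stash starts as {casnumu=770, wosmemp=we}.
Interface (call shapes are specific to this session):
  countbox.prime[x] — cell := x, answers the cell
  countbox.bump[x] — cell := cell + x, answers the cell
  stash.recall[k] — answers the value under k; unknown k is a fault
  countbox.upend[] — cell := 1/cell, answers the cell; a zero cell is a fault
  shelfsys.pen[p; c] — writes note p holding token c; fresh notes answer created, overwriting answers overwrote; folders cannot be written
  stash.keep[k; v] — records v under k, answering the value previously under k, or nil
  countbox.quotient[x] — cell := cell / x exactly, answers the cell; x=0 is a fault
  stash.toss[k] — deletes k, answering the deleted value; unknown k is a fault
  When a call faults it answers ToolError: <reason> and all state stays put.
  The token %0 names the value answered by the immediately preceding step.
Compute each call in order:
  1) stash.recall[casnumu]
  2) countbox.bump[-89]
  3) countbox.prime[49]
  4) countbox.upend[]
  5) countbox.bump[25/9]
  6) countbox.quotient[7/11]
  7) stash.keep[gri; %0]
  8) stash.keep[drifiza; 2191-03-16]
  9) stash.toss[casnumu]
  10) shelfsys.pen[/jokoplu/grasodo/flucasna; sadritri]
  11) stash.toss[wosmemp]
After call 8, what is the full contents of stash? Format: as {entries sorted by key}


// stash.recall(k=casnumu) ~> 770
// countbox.bump(x=-89) ~> -89
// countbox.prime(x=49) ~> 49
// countbox.upend() ~> 1/49
// countbox.bump(x=25/9) ~> 1234/441
// countbox.quotient(x=7/11) ~> 13574/3087
// stash.keep(k=gri, v=%0) ~> nil
// stash.keep(k=drifiza, v=2191-03-16) ~> nil
// stash.toss(k=casnumu) ~> 770
// shelfsys.pen(p=/jokoplu/grasodo/flucasna, c=sadritri) ~> created
// stash.toss(k=wosmemp) ~> we

Answer: {casnumu=770, drifiza=2191-03-16, gri=13574/3087, wosmemp=we}


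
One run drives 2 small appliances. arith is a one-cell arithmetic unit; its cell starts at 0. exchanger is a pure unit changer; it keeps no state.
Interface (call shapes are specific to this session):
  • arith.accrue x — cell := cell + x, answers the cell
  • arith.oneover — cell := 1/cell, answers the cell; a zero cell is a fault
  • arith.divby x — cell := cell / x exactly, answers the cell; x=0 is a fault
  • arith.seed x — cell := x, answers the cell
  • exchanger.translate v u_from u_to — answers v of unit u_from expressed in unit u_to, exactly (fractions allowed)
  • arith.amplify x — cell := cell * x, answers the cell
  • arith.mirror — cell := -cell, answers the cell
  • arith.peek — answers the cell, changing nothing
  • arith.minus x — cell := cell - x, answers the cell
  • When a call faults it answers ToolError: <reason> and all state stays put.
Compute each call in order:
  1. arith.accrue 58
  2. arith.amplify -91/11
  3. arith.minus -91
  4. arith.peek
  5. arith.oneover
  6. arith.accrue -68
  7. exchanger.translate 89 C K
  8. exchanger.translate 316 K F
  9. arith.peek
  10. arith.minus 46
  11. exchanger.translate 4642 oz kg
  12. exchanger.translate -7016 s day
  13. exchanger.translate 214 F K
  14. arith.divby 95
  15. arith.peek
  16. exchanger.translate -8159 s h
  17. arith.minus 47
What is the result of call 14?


→ arith.accrue(x=58)
← 58
→ arith.amplify(x=-91/11)
← -5278/11
→ arith.minus(x=-91)
← -4277/11
→ arith.peek()
← -4277/11
→ arith.oneover()
← -11/4277
→ arith.accrue(x=-68)
← -290847/4277
→ exchanger.translate(v=89, u_from=C, u_to=K)
← 7243/20
→ exchanger.translate(v=316, u_from=K, u_to=F)
← 10913/100
→ arith.peek()
← -290847/4277
→ arith.minus(x=46)
← -487589/4277
→ exchanger.translate(v=4642, u_from=oz, u_to=kg)
← 105278789077/800000000
→ exchanger.translate(v=-7016, u_from=s, u_to=day)
← -877/10800
→ exchanger.translate(v=214, u_from=F, u_to=K)
← 67367/180
→ arith.divby(x=95)
← -487589/406315
→ arith.peek()
← -487589/406315
→ exchanger.translate(v=-8159, u_from=s, u_to=h)
← -8159/3600
→ arith.minus(x=47)
← -19584394/406315

Answer: -487589/406315


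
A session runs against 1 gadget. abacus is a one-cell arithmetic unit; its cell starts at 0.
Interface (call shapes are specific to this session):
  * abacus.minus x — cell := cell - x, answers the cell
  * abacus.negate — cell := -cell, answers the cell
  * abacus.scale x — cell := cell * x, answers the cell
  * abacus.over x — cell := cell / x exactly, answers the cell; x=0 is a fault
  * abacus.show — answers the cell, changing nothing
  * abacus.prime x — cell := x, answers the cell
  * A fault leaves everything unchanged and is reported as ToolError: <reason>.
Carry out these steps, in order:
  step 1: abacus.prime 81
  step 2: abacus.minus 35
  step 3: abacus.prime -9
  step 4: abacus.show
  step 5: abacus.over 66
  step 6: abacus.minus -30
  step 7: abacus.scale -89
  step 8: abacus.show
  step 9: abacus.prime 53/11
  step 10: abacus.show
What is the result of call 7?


Then abacus.prime(x='81'), and see 81.
Invoking abacus.minus(x='35'), yielding 46.
Then abacus.prime(x='-9'), which returns -9.
Now I run abacus.show, and see -9.
Then abacus.over(x='66'), → -3/22.
Then abacus.minus(x='-30'), which returns 657/22.
I invoke abacus.scale(x='-89'), and observe -58473/22.
I use abacus.show(), which returns -58473/22.
Next I call abacus.prime(x='53/11'), and observe 53/11.
I run abacus.show, which returns 53/11.

Answer: -58473/22


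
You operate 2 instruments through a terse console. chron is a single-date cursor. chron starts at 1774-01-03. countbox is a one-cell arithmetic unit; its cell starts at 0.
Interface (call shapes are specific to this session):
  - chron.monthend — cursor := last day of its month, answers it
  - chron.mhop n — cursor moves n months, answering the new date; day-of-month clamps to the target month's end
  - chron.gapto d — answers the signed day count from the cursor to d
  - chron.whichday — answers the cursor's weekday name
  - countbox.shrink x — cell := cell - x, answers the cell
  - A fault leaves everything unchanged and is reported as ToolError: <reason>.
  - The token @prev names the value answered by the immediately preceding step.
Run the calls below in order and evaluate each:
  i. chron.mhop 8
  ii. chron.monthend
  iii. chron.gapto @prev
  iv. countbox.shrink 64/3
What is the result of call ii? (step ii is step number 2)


I use mhop(8), and see 1774-09-03.
Then monthend, and observe 1774-09-30.
Invoking gapto(@prev), → 0.
Now I run shrink(64/3), and observe -64/3.

Answer: 1774-09-30


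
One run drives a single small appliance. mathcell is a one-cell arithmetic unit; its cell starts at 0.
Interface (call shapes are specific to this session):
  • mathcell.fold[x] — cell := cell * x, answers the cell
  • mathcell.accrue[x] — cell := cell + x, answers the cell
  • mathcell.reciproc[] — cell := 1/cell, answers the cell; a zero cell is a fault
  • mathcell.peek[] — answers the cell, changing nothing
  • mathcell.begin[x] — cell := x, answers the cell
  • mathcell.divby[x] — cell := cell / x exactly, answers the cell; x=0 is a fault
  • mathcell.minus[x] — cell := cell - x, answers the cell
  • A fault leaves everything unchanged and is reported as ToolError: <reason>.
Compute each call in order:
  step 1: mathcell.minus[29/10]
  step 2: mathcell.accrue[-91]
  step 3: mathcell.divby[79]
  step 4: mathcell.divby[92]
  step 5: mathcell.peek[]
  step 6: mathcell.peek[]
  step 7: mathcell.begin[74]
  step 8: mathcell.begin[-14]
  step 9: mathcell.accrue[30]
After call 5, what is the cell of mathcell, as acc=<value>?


→ minus(x: 29/10)
← -29/10
→ accrue(x: -91)
← -939/10
→ divby(x: 79)
← -939/790
→ divby(x: 92)
← -939/72680
→ peek()
← -939/72680
→ peek()
← -939/72680
→ begin(x: 74)
← 74
→ begin(x: -14)
← -14
→ accrue(x: 30)
← 16

Answer: acc=-939/72680


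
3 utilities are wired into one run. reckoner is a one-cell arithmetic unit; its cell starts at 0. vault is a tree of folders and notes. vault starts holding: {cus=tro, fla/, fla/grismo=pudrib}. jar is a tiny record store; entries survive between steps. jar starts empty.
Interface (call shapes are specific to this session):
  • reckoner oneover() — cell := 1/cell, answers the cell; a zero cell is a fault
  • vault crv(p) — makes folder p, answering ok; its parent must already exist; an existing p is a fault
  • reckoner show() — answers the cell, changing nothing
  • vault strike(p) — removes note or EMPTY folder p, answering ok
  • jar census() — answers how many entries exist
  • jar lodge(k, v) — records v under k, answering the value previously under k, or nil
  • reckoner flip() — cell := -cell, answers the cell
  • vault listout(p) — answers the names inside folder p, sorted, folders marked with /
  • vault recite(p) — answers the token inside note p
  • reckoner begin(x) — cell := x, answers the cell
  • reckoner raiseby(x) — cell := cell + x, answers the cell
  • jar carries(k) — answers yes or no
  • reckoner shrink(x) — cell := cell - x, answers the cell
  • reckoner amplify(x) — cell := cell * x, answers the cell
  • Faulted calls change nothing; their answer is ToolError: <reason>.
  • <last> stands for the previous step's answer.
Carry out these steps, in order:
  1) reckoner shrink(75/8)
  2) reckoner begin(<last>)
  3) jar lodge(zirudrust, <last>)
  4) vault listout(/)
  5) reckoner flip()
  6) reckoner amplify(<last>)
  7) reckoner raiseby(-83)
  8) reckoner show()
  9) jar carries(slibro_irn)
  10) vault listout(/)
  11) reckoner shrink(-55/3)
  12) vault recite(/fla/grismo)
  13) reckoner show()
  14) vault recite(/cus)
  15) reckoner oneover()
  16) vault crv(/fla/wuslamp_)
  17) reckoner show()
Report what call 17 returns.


→ reckoner shrink(x=75/8)
← -75/8
→ reckoner begin(x=<last>)
← -75/8
→ jar lodge(k=zirudrust, v=<last>)
← nil
→ vault listout(p=/)
← [cus, fla/]
→ reckoner flip()
← 75/8
→ reckoner amplify(x=<last>)
← 5625/64
→ reckoner raiseby(x=-83)
← 313/64
→ reckoner show()
← 313/64
→ jar carries(k=slibro_irn)
← no
→ vault listout(p=/)
← [cus, fla/]
→ reckoner shrink(x=-55/3)
← 4459/192
→ vault recite(p=/fla/grismo)
← pudrib
→ reckoner show()
← 4459/192
→ vault recite(p=/cus)
← tro
→ reckoner oneover()
← 192/4459
→ vault crv(p=/fla/wuslamp_)
← ok
→ reckoner show()
← 192/4459

Answer: 192/4459


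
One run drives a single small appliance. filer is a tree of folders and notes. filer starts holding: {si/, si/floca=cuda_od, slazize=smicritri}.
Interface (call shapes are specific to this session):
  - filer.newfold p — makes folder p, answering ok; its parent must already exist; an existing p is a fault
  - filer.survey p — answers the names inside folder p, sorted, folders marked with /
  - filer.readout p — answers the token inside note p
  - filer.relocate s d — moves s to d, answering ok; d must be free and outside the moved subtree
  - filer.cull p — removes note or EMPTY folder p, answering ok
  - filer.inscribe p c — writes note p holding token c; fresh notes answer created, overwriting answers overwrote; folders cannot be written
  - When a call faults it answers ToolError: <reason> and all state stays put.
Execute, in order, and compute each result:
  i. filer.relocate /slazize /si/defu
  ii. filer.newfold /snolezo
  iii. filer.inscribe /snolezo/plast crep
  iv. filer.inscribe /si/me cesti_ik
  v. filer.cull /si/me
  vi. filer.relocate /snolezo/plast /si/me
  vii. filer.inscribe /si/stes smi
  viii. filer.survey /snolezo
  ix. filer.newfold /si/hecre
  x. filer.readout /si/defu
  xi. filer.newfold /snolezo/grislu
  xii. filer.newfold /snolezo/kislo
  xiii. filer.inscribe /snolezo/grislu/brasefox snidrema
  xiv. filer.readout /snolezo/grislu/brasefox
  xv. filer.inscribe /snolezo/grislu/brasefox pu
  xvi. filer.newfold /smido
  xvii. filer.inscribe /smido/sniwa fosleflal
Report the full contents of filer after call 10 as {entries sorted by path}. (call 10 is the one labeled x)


> filer.relocate s=/slazize d=/si/defu
:: ok
> filer.newfold p=/snolezo
:: ok
> filer.inscribe p=/snolezo/plast c=crep
:: created
> filer.inscribe p=/si/me c=cesti_ik
:: created
> filer.cull p=/si/me
:: ok
> filer.relocate s=/snolezo/plast d=/si/me
:: ok
> filer.inscribe p=/si/stes c=smi
:: created
> filer.survey p=/snolezo
:: []
> filer.newfold p=/si/hecre
:: ok
> filer.readout p=/si/defu
:: smicritri
> filer.newfold p=/snolezo/grislu
:: ok
> filer.newfold p=/snolezo/kislo
:: ok
> filer.inscribe p=/snolezo/grislu/brasefox c=snidrema
:: created
> filer.readout p=/snolezo/grislu/brasefox
:: snidrema
> filer.inscribe p=/snolezo/grislu/brasefox c=pu
:: overwrote
> filer.newfold p=/smido
:: ok
> filer.inscribe p=/smido/sniwa c=fosleflal
:: created

Answer: {si/, si/defu=smicritri, si/floca=cuda_od, si/hecre/, si/me=crep, si/stes=smi, snolezo/}


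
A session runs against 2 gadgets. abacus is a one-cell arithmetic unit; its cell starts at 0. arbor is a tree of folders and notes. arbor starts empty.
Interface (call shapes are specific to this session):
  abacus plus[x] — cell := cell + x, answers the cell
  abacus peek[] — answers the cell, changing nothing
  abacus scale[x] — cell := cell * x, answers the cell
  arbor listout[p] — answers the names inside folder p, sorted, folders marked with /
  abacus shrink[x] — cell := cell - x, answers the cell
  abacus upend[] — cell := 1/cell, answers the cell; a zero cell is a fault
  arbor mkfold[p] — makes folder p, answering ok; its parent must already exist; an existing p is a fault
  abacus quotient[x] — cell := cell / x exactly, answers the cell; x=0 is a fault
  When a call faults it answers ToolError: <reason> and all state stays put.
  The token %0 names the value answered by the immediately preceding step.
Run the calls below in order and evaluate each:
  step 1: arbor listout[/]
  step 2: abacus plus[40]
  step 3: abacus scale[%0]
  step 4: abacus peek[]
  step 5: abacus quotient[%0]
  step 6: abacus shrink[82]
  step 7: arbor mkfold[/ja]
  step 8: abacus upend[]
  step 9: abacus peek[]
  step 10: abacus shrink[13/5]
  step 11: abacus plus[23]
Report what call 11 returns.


Answer: 8257/405

Derivation:
-> arbor listout(p→/)
<- []
-> abacus plus(x→40)
<- 40
-> abacus scale(x→%0)
<- 1600
-> abacus peek()
<- 1600
-> abacus quotient(x→%0)
<- 1
-> abacus shrink(x→82)
<- -81
-> arbor mkfold(p→/ja)
<- ok
-> abacus upend()
<- -1/81
-> abacus peek()
<- -1/81
-> abacus shrink(x→13/5)
<- -1058/405
-> abacus plus(x→23)
<- 8257/405


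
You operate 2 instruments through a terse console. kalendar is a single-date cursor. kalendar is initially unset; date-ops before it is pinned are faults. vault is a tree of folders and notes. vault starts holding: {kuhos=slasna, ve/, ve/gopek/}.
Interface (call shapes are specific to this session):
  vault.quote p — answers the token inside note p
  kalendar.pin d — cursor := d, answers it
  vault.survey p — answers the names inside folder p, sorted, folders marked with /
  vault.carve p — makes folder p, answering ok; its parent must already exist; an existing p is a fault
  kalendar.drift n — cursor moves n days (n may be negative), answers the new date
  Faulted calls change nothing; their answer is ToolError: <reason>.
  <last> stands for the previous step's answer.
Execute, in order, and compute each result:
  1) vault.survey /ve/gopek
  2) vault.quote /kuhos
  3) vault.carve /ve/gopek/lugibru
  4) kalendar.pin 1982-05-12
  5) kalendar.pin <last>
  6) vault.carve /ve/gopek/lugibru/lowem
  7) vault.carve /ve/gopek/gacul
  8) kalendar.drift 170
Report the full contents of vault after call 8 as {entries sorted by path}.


I use survey passing p: /ve/gopek, yielding [].
I invoke quote passing p: /kuhos: slasna.
Using carve passing p: /ve/gopek/lugibru, yielding ok.
Calling pin passing d: 1982-05-12: 1982-05-12.
Invoking pin passing d: <last>: 1982-05-12.
Invoking carve passing p: /ve/gopek/lugibru/lowem, → ok.
I try carve passing p: /ve/gopek/gacul, and observe ok.
I use drift passing n: 170, — result: 1982-10-29.

Answer: {kuhos=slasna, ve/, ve/gopek/, ve/gopek/gacul/, ve/gopek/lugibru/, ve/gopek/lugibru/lowem/}


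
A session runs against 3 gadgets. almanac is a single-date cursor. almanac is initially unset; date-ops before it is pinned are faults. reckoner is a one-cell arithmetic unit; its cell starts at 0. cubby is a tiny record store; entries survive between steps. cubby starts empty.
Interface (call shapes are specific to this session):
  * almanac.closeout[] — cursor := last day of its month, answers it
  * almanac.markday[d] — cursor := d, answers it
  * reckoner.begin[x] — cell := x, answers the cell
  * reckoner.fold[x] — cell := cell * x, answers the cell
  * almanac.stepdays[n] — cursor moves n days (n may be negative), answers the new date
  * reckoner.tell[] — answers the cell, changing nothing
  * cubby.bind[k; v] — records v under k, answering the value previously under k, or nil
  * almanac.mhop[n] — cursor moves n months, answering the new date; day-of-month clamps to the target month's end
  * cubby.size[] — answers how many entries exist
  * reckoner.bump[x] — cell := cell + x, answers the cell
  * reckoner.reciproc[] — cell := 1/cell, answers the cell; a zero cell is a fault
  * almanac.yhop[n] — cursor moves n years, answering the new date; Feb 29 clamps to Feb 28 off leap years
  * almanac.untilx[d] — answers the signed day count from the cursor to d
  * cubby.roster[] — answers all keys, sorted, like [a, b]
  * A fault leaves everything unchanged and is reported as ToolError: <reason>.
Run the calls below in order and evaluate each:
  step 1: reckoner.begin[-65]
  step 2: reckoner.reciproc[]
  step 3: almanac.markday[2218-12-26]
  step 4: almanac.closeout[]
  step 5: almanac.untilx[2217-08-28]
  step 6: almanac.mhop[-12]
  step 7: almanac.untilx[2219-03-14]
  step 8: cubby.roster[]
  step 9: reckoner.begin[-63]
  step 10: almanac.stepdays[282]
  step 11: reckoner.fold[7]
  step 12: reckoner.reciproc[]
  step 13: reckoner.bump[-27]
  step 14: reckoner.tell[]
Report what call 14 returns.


[in] begin x→-65
[out] -65
[in] reciproc
[out] -1/65
[in] markday d→2218-12-26
[out] 2218-12-26
[in] closeout
[out] 2218-12-31
[in] untilx d→2217-08-28
[out] -490
[in] mhop n→-12
[out] 2217-12-31
[in] untilx d→2219-03-14
[out] 438
[in] roster
[out] []
[in] begin x→-63
[out] -63
[in] stepdays n→282
[out] 2218-10-09
[in] fold x→7
[out] -441
[in] reciproc
[out] -1/441
[in] bump x→-27
[out] -11908/441
[in] tell
[out] -11908/441

Answer: -11908/441


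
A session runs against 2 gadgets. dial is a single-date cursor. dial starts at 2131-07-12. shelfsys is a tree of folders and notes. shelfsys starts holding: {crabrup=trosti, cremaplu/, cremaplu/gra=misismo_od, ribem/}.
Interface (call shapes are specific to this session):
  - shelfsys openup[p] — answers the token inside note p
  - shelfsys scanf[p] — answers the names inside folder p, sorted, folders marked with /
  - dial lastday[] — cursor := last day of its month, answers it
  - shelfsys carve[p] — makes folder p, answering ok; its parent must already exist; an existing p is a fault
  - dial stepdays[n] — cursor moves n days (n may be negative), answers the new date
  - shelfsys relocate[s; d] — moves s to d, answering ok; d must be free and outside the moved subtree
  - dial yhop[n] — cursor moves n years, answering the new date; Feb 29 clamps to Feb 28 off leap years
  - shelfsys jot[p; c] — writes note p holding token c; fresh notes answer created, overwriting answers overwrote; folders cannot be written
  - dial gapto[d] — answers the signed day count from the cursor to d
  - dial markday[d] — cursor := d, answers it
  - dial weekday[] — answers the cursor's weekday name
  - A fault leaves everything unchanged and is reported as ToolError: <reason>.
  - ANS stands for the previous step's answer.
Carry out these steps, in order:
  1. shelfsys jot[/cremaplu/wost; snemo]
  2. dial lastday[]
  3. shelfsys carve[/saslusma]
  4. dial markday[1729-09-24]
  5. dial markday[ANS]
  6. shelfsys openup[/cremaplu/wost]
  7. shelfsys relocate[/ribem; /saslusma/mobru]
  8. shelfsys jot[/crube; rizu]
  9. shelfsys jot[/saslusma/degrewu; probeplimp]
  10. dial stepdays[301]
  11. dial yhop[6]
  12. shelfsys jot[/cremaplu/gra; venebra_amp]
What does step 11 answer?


Answer: 1736-07-22

Derivation:
[in] shelfsys jot p='/cremaplu/wost' c='snemo'
[out] created
[in] dial lastday
[out] 2131-07-31
[in] shelfsys carve p='/saslusma'
[out] ok
[in] dial markday d='1729-09-24'
[out] 1729-09-24
[in] dial markday d='ANS'
[out] 1729-09-24
[in] shelfsys openup p='/cremaplu/wost'
[out] snemo
[in] shelfsys relocate s='/ribem' d='/saslusma/mobru'
[out] ok
[in] shelfsys jot p='/crube' c='rizu'
[out] created
[in] shelfsys jot p='/saslusma/degrewu' c='probeplimp'
[out] created
[in] dial stepdays n='301'
[out] 1730-07-22
[in] dial yhop n='6'
[out] 1736-07-22
[in] shelfsys jot p='/cremaplu/gra' c='venebra_amp'
[out] overwrote


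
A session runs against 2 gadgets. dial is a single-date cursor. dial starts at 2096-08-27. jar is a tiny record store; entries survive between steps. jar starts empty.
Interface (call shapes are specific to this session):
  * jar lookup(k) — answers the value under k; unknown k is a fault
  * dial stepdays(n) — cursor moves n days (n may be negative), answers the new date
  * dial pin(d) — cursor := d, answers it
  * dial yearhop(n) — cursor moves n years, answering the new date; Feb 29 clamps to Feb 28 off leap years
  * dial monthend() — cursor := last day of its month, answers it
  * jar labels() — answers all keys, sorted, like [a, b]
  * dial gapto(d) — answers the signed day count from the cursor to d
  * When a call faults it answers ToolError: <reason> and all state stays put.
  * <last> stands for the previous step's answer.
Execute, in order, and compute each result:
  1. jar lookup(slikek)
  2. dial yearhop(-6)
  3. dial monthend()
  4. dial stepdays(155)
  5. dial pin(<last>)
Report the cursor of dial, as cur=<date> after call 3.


Answer: cur=2090-08-31

Derivation:
-> jar lookup(slikek)
<- ToolError: no such key slikek
-> dial yearhop(-6)
<- 2090-08-27
-> dial monthend()
<- 2090-08-31
-> dial stepdays(155)
<- 2091-02-02
-> dial pin(<last>)
<- 2091-02-02


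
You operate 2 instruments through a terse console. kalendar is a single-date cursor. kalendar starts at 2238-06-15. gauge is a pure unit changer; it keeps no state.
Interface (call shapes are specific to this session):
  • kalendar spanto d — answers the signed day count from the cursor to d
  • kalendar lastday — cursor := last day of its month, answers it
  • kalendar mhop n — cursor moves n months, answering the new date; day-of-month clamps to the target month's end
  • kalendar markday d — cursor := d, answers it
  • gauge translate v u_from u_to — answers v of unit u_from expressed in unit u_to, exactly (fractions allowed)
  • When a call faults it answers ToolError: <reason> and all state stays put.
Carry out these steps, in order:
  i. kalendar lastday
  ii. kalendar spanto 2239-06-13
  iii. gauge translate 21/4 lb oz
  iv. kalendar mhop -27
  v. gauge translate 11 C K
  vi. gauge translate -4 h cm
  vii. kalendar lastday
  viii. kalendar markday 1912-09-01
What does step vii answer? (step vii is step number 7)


Answer: 2236-03-31

Derivation:
Step: kalendar lastday[]
Result: 2238-06-30
Step: kalendar spanto[d→2239-06-13]
Result: 348
Step: gauge translate[v→21/4; u_from→lb; u_to→oz]
Result: 84
Step: kalendar mhop[n→-27]
Result: 2236-03-30
Step: gauge translate[v→11; u_from→C; u_to→K]
Result: 5683/20
Step: gauge translate[v→-4; u_from→h; u_to→cm]
Result: ToolError: incompatible units
Step: kalendar lastday[]
Result: 2236-03-31
Step: kalendar markday[d→1912-09-01]
Result: 1912-09-01


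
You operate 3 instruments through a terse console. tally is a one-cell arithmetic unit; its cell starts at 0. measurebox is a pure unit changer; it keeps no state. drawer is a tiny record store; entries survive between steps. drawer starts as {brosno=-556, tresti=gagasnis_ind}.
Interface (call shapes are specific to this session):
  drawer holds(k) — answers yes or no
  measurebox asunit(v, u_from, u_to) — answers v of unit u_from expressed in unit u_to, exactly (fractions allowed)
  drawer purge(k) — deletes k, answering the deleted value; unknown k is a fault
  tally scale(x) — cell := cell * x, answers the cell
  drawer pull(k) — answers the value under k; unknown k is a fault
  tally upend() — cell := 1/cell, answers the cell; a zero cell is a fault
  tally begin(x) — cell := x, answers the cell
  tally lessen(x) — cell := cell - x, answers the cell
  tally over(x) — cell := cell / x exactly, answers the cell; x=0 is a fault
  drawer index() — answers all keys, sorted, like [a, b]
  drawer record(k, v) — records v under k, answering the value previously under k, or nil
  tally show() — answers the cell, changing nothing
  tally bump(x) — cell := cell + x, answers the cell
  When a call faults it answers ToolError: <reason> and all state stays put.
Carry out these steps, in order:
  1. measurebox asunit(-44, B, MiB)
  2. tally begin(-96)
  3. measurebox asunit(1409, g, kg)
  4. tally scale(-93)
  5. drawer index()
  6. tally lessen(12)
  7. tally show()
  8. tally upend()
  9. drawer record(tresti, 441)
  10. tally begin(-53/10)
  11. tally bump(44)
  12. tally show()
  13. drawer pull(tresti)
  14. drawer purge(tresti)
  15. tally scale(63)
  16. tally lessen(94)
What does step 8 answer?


Answer: 1/8916

Derivation:
>>> measurebox asunit v='-44' u_from='B' u_to='MiB'
[out] -11/262144
>>> tally begin x='-96'
[out] -96
>>> measurebox asunit v='1409' u_from='g' u_to='kg'
[out] 1409/1000
>>> tally scale x='-93'
[out] 8928
>>> drawer index
[out] [brosno, tresti]
>>> tally lessen x='12'
[out] 8916
>>> tally show
[out] 8916
>>> tally upend
[out] 1/8916
>>> drawer record k='tresti' v='441'
[out] gagasnis_ind
>>> tally begin x='-53/10'
[out] -53/10
>>> tally bump x='44'
[out] 387/10
>>> tally show
[out] 387/10
>>> drawer pull k='tresti'
[out] 441
>>> drawer purge k='tresti'
[out] 441
>>> tally scale x='63'
[out] 24381/10
>>> tally lessen x='94'
[out] 23441/10


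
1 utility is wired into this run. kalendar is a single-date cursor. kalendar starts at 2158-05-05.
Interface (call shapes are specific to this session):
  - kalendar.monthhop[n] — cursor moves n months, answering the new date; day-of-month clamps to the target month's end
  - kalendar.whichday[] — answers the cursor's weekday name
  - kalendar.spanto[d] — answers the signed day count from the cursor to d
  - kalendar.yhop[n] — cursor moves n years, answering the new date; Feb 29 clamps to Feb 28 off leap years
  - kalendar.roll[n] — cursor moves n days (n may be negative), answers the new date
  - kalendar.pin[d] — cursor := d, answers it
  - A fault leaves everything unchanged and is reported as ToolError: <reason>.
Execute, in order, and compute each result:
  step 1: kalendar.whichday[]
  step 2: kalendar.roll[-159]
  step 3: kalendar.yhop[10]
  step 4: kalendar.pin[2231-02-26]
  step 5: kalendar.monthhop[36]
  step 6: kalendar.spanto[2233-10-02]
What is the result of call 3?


% kalendar.whichday() : Friday
% kalendar.roll(n=-159) : 2157-11-27
% kalendar.yhop(n=10) : 2167-11-27
% kalendar.pin(d=2231-02-26) : 2231-02-26
% kalendar.monthhop(n=36) : 2234-02-26
% kalendar.spanto(d=2233-10-02) : -147

Answer: 2167-11-27


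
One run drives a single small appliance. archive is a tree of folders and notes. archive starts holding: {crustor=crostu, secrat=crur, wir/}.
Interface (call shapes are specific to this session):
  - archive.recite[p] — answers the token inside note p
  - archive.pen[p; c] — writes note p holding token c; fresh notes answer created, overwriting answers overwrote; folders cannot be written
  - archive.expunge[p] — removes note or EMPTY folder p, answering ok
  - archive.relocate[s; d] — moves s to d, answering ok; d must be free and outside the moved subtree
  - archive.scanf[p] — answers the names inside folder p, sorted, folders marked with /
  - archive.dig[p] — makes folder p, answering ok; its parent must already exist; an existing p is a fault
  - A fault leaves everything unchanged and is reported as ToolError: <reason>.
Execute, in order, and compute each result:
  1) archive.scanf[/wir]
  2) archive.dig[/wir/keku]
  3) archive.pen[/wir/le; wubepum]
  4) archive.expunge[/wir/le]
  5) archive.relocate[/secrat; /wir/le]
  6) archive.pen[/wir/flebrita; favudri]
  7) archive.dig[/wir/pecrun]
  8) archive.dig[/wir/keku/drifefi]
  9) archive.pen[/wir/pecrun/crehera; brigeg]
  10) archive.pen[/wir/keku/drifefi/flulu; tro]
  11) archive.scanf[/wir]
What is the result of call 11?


Answer: [flebrita, keku/, le, pecrun/]

Derivation:
$ archive.scanf p='/wir'
:: []
$ archive.dig p='/wir/keku'
:: ok
$ archive.pen p='/wir/le' c='wubepum'
:: created
$ archive.expunge p='/wir/le'
:: ok
$ archive.relocate s='/secrat' d='/wir/le'
:: ok
$ archive.pen p='/wir/flebrita' c='favudri'
:: created
$ archive.dig p='/wir/pecrun'
:: ok
$ archive.dig p='/wir/keku/drifefi'
:: ok
$ archive.pen p='/wir/pecrun/crehera' c='brigeg'
:: created
$ archive.pen p='/wir/keku/drifefi/flulu' c='tro'
:: created
$ archive.scanf p='/wir'
:: [flebrita, keku/, le, pecrun/]


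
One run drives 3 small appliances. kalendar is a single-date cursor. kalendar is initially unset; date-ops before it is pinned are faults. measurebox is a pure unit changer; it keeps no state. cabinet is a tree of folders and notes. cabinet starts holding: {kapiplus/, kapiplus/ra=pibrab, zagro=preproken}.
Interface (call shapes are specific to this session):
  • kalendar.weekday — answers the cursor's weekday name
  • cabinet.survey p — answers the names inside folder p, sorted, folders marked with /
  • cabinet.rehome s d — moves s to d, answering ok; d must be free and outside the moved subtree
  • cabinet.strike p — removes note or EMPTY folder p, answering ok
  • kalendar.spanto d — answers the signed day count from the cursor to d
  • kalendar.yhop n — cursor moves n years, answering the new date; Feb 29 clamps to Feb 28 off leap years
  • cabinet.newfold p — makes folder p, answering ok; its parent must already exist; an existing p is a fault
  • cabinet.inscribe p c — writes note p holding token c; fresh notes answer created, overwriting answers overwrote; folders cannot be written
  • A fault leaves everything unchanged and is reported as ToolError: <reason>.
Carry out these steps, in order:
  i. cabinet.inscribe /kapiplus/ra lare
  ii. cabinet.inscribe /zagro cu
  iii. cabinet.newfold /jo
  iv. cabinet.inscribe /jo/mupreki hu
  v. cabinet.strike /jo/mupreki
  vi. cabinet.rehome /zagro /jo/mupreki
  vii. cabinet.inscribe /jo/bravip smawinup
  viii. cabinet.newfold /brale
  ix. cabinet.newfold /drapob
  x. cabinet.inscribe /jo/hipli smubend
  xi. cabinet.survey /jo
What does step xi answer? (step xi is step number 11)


>> cabinet.inscribe(p→/kapiplus/ra, c→lare)
<< overwrote
>> cabinet.inscribe(p→/zagro, c→cu)
<< overwrote
>> cabinet.newfold(p→/jo)
<< ok
>> cabinet.inscribe(p→/jo/mupreki, c→hu)
<< created
>> cabinet.strike(p→/jo/mupreki)
<< ok
>> cabinet.rehome(s→/zagro, d→/jo/mupreki)
<< ok
>> cabinet.inscribe(p→/jo/bravip, c→smawinup)
<< created
>> cabinet.newfold(p→/brale)
<< ok
>> cabinet.newfold(p→/drapob)
<< ok
>> cabinet.inscribe(p→/jo/hipli, c→smubend)
<< created
>> cabinet.survey(p→/jo)
<< [bravip, hipli, mupreki]

Answer: [bravip, hipli, mupreki]


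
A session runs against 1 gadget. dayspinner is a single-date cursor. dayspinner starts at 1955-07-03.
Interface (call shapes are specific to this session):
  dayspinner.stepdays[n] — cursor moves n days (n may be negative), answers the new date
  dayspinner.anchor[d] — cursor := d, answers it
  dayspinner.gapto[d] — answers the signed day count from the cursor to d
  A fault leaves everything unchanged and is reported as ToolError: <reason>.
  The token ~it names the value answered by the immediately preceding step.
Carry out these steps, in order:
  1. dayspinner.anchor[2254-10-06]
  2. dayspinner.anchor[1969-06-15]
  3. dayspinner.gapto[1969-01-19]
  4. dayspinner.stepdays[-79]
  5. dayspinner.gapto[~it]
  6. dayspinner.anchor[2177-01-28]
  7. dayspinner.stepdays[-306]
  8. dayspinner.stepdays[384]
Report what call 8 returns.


Now I run anchor on d→2254-10-06, — result: 2254-10-06.
Invoking anchor on d→1969-06-15, → 1969-06-15.
I call gapto on d→1969-01-19, which returns -147.
Using stepdays on n→-79, — result: 1969-03-28.
I run gapto on d→~it, → 0.
Next I call anchor on d→2177-01-28: 2177-01-28.
Now I run stepdays on n→-306: 2176-03-28.
I run stepdays on n→384, yielding 2177-04-16.

Answer: 2177-04-16


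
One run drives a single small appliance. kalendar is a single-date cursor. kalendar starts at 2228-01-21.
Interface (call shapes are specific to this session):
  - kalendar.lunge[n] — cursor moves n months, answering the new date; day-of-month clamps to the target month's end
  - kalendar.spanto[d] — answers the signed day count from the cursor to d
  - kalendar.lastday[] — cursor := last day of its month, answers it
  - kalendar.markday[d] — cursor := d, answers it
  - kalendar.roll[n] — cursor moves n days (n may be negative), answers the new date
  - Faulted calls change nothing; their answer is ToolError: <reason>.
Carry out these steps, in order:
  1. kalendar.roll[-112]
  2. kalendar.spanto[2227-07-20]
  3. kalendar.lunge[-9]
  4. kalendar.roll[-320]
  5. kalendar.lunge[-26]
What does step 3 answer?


;; 1. kalendar.roll(n→-112) == 2227-10-01
;; 2. kalendar.spanto(d→2227-07-20) == -73
;; 3. kalendar.lunge(n→-9) == 2227-01-01
;; 4. kalendar.roll(n→-320) == 2226-02-15
;; 5. kalendar.lunge(n→-26) == 2223-12-15

Answer: 2227-01-01


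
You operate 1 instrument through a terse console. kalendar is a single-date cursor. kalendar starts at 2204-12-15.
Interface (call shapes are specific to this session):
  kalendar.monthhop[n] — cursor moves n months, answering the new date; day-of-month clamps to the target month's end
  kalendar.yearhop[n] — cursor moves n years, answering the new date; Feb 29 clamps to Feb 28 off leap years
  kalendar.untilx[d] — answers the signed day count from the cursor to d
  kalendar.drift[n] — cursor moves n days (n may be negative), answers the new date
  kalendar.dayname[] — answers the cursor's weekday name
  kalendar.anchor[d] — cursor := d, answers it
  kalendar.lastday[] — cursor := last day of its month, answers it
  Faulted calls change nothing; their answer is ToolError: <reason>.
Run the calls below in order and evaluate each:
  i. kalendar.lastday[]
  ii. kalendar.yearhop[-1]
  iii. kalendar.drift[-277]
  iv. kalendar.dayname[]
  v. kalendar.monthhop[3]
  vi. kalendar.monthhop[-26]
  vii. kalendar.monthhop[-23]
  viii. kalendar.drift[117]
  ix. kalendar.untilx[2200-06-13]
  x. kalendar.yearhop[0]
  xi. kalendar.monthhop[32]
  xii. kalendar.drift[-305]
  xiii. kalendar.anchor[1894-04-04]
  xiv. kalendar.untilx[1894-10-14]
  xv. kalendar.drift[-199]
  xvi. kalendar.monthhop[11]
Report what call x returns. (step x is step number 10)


→ kalendar.lastday()
← 2204-12-31
→ kalendar.yearhop(n=-1)
← 2203-12-31
→ kalendar.drift(n=-277)
← 2203-03-29
→ kalendar.dayname()
← Tuesday
→ kalendar.monthhop(n=3)
← 2203-06-29
→ kalendar.monthhop(n=-26)
← 2201-04-29
→ kalendar.monthhop(n=-23)
← 2199-05-29
→ kalendar.drift(n=117)
← 2199-09-23
→ kalendar.untilx(d=2200-06-13)
← 263
→ kalendar.yearhop(n=0)
← 2199-09-23
→ kalendar.monthhop(n=32)
← 2202-05-23
→ kalendar.drift(n=-305)
← 2201-07-22
→ kalendar.anchor(d=1894-04-04)
← 1894-04-04
→ kalendar.untilx(d=1894-10-14)
← 193
→ kalendar.drift(n=-199)
← 1893-09-17
→ kalendar.monthhop(n=11)
← 1894-08-17

Answer: 2199-09-23


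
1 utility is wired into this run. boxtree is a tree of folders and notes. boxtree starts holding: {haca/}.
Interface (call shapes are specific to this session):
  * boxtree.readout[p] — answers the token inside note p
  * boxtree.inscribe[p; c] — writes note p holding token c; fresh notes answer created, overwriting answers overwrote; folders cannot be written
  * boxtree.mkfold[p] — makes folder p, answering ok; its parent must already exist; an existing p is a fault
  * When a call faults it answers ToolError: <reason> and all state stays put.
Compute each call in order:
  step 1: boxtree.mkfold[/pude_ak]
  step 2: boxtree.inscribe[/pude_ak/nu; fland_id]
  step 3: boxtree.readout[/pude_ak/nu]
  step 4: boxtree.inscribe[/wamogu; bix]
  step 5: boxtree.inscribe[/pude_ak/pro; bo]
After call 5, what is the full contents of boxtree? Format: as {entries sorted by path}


Next I call boxtree.mkfold on p='/pude_ak', and get ok.
Next I call boxtree.inscribe on p='/pude_ak/nu', c='fland_id': created.
I invoke boxtree.readout on p='/pude_ak/nu', yielding fland_id.
Now I run boxtree.inscribe on p='/wamogu', c='bix', — result: created.
Next I call boxtree.inscribe on p='/pude_ak/pro', c='bo', which returns created.

Answer: {haca/, pude_ak/, pude_ak/nu=fland_id, pude_ak/pro=bo, wamogu=bix}


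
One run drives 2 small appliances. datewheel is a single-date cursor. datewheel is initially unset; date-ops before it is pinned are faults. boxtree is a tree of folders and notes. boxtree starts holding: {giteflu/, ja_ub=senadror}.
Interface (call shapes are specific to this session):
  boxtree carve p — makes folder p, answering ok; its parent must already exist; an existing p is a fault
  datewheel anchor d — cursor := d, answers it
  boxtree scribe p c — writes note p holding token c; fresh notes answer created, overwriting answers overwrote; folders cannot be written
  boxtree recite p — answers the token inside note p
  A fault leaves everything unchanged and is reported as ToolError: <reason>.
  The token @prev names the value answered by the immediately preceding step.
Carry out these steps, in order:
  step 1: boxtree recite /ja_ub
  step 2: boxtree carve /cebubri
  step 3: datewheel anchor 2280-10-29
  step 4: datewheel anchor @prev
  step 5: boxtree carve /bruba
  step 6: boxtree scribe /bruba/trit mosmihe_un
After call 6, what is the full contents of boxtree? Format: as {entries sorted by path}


Now I run boxtree recite using p=/ja_ub, which returns senadror.
Then boxtree carve using p=/cebubri, and observe ok.
I try datewheel anchor using d=2280-10-29, giving 2280-10-29.
Next I call datewheel anchor using d=@prev, — result: 2280-10-29.
I invoke boxtree carve using p=/bruba, giving ok.
Now I run boxtree scribe using p=/bruba/trit, c=mosmihe_un: created.

Answer: {bruba/, bruba/trit=mosmihe_un, cebubri/, giteflu/, ja_ub=senadror}
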